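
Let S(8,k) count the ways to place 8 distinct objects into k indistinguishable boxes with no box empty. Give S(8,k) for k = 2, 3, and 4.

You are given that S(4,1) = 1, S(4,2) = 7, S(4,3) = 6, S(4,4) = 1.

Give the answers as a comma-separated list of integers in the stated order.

row 5: T[5][1]=1·1+0=1  T[5][2]=2·7+1=15  T[5][3]=3·6+7=25  T[5][4]=4·1+6=10
row 6: T[6][1]=1·1+0=1  T[6][2]=2·15+1=31  T[6][3]=3·25+15=90  T[6][4]=4·10+25=65
row 7: T[7][1]=1·1+0=1  T[7][2]=2·31+1=63  T[7][3]=3·90+31=301  T[7][4]=4·65+90=350
row 8: T[8][2]=2·63+1=127  T[8][3]=3·301+63=966  T[8][4]=4·350+301=1701
Read S(8,2) = 127, S(8,3) = 966, S(8,4) = 1701.

127, 966, 1701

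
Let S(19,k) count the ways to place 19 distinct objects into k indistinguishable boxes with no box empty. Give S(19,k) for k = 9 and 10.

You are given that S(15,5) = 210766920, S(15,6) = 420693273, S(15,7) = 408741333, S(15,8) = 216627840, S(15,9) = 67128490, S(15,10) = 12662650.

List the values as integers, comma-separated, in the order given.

row 16: T[16][6]=6·420693273+210766920=2734926558  T[16][7]=7·408741333+420693273=3281882604  T[16][8]=8·216627840+408741333=2141764053  T[16][9]=9·67128490+216627840=820784250  T[16][10]=10·12662650+67128490=193754990
row 17: T[17][7]=7·3281882604+2734926558=25708104786  T[17][8]=8·2141764053+3281882604=20415995028  T[17][9]=9·820784250+2141764053=9528822303  T[17][10]=10·193754990+820784250=2758334150
row 18: T[18][8]=8·20415995028+25708104786=189036065010  T[18][9]=9·9528822303+20415995028=106175395755  T[18][10]=10·2758334150+9528822303=37112163803
row 19: T[19][9]=9·106175395755+189036065010=1144614626805  T[19][10]=10·37112163803+106175395755=477297033785
Read S(19,9) = 1144614626805, S(19,10) = 477297033785.

1144614626805, 477297033785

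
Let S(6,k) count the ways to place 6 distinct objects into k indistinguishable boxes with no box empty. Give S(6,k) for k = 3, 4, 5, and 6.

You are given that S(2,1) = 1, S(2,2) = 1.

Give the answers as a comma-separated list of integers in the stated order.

i=3: T(3,1)=0+1·1=1 | T(3,2)=1+2·1=3 | T(3,3)=1+3·0=1
i=4: T(4,1)=0+1·1=1 | T(4,2)=1+2·3=7 | T(4,3)=3+3·1=6 | T(4,4)=1+4·0=1
i=5: T(5,2)=1+2·7=15 | T(5,3)=7+3·6=25 | T(5,4)=6+4·1=10 | T(5,5)=1+5·0=1
i=6: T(6,3)=15+3·25=90 | T(6,4)=25+4·10=65 | T(6,5)=10+5·1=15 | T(6,6)=1+6·0=1
Read S(6,3) = 90, S(6,4) = 65, S(6,5) = 15, S(6,6) = 1.

90, 65, 15, 1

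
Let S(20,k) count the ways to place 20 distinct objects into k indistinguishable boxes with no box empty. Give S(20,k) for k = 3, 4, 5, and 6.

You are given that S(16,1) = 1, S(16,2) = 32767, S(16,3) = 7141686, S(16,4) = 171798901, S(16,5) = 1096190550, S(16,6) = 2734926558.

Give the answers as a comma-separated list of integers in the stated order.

[17] T[17,1]:1*1+0=1 · T[17,2]:2*32767+1=65535 · T[17,3]:3*7141686+32767=21457825 · T[17,4]:4*171798901+7141686=694337290 · T[17,5]:5*1096190550+171798901=5652751651 · T[17,6]:6*2734926558+1096190550=17505749898
[18] T[18,1]:1*1+0=1 · T[18,2]:2*65535+1=131071 · T[18,3]:3*21457825+65535=64439010 · T[18,4]:4*694337290+21457825=2798806985 · T[18,5]:5*5652751651+694337290=28958095545 · T[18,6]:6*17505749898+5652751651=110687251039
[19] T[19,2]:2*131071+1=262143 · T[19,3]:3*64439010+131071=193448101 · T[19,4]:4*2798806985+64439010=11259666950 · T[19,5]:5*28958095545+2798806985=147589284710 · T[19,6]:6*110687251039+28958095545=693081601779
[20] T[20,3]:3*193448101+262143=580606446 · T[20,4]:4*11259666950+193448101=45232115901 · T[20,5]:5*147589284710+11259666950=749206090500 · T[20,6]:6*693081601779+147589284710=4306078895384
Read S(20,3) = 580606446, S(20,4) = 45232115901, S(20,5) = 749206090500, S(20,6) = 4306078895384.

580606446, 45232115901, 749206090500, 4306078895384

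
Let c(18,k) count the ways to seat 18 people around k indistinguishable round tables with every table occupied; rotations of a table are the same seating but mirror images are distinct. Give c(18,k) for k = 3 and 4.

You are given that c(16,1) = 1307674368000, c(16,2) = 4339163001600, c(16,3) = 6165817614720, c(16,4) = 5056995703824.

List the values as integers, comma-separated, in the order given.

[17] T[17,2]:16*4339163001600+1307674368000=70734282393600 · T[17,3]:16*6165817614720+4339163001600=102992244837120 · T[17,4]:16*5056995703824+6165817614720=87077748875904
[18] T[18,3]:17*102992244837120+70734282393600=1821602444624640 · T[18,4]:17*87077748875904+102992244837120=1583313975727488
Read c(18,3) = 1821602444624640, c(18,4) = 1583313975727488.

1821602444624640, 1583313975727488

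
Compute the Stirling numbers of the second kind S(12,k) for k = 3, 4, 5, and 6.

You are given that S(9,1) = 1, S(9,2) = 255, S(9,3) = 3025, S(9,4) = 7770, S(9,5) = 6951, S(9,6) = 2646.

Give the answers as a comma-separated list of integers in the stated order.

86526, 611501, 1379400, 1323652

r10: T_10,1=1×1+0=1; T_10,2=2×255+1=511; T_10,3=3×3025+255=9330; T_10,4=4×7770+3025=34105; T_10,5=5×6951+7770=42525; T_10,6=6×2646+6951=22827
r11: T_11,2=2×511+1=1023; T_11,3=3×9330+511=28501; T_11,4=4×34105+9330=145750; T_11,5=5×42525+34105=246730; T_11,6=6×22827+42525=179487
r12: T_12,3=3×28501+1023=86526; T_12,4=4×145750+28501=611501; T_12,5=5×246730+145750=1379400; T_12,6=6×179487+246730=1323652
Read S(12,3) = 86526, S(12,4) = 611501, S(12,5) = 1379400, S(12,6) = 1323652.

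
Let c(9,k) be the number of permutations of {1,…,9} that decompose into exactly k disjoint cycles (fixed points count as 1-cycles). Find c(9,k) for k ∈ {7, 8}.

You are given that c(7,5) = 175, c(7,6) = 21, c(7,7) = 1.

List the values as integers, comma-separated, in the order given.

[8] T[8,6]:7*21+175=322 · T[8,7]:7*1+21=28 · T[8,8]:7*0+1=1
[9] T[9,7]:8*28+322=546 · T[9,8]:8*1+28=36
Read c(9,7) = 546, c(9,8) = 36.

546, 36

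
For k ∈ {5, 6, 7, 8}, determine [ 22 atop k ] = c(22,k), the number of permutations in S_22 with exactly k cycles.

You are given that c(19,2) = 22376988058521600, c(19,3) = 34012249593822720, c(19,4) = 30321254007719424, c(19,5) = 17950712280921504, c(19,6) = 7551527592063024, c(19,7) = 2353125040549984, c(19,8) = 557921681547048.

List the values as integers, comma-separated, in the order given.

row 20: T[20][3]=19·34012249593822720+22376988058521600=668609730341153280  T[20][4]=19·30321254007719424+34012249593822720=610116075740491776  T[20][5]=19·17950712280921504+30321254007719424=371384787345228000  T[20][6]=19·7551527592063024+17950712280921504=161429736530118960  T[20][7]=19·2353125040549984+7551527592063024=52260903362512720  T[20][8]=19·557921681547048+2353125040549984=12953636989943896
row 21: T[21][4]=20·610116075740491776+668609730341153280=12870931245150988800  T[21][5]=20·371384787345228000+610116075740491776=8037811822645051776  T[21][6]=20·161429736530118960+371384787345228000=3599979517947607200  T[21][7]=20·52260903362512720+161429736530118960=1206647803780373360  T[21][8]=20·12953636989943896+52260903362512720=311333643161390640
row 22: T[22][5]=21·8037811822645051776+12870931245150988800=181664979520697076096  T[22][6]=21·3599979517947607200+8037811822645051776=83637381699544802976  T[22][7]=21·1206647803780373360+3599979517947607200=28939583397335447760  T[22][8]=21·311333643161390640+1206647803780373360=7744654310169576800
Read c(22,5) = 181664979520697076096, c(22,6) = 83637381699544802976, c(22,7) = 28939583397335447760, c(22,8) = 7744654310169576800.

181664979520697076096, 83637381699544802976, 28939583397335447760, 7744654310169576800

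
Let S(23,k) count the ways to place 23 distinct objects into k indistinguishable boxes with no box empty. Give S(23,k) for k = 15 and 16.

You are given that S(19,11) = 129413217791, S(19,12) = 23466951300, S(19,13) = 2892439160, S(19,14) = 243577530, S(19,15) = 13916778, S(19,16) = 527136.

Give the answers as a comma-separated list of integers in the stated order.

8479404429331, 762361127264

@20  (20,12):23466951300·12+129413217791→411016633391, (20,13):2892439160·13+23466951300→61068660380, (20,14):243577530·14+2892439160→6302524580, (20,15):13916778·15+243577530→452329200, (20,16):527136·16+13916778→22350954
@21  (21,13):61068660380·13+411016633391→1204909218331, (21,14):6302524580·14+61068660380→149304004500, (21,15):452329200·15+6302524580→13087462580, (21,16):22350954·16+452329200→809944464
@22  (22,14):149304004500·14+1204909218331→3295165281331, (22,15):13087462580·15+149304004500→345615943200, (22,16):809944464·16+13087462580→26046574004
@23  (23,15):345615943200·15+3295165281331→8479404429331, (23,16):26046574004·16+345615943200→762361127264
Read S(23,15) = 8479404429331, S(23,16) = 762361127264.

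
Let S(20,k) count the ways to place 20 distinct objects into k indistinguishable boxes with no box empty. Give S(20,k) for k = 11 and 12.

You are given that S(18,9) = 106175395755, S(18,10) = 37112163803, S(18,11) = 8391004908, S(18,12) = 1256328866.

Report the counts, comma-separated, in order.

1900842429486, 411016633391

i=19: T(19,10)=106175395755+10·37112163803=477297033785 | T(19,11)=37112163803+11·8391004908=129413217791 | T(19,12)=8391004908+12·1256328866=23466951300
i=20: T(20,11)=477297033785+11·129413217791=1900842429486 | T(20,12)=129413217791+12·23466951300=411016633391
Read S(20,11) = 1900842429486, S(20,12) = 411016633391.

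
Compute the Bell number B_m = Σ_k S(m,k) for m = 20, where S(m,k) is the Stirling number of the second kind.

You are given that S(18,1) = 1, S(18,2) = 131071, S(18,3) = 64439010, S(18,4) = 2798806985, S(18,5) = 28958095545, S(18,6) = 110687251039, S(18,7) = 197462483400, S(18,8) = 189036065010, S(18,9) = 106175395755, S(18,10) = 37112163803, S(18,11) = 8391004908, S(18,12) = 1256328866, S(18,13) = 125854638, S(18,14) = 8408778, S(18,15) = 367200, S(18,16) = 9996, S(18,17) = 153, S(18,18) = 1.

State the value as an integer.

51724158235372

[19] T[19,1]:1*1+0=1 · T[19,2]:2*131071+1=262143 · T[19,3]:3*64439010+131071=193448101 · T[19,4]:4*2798806985+64439010=11259666950 · T[19,5]:5*28958095545+2798806985=147589284710 · T[19,6]:6*110687251039+28958095545=693081601779 · T[19,7]:7*197462483400+110687251039=1492924634839 · T[19,8]:8*189036065010+197462483400=1709751003480 · T[19,9]:9*106175395755+189036065010=1144614626805 · T[19,10]:10*37112163803+106175395755=477297033785 · T[19,11]:11*8391004908+37112163803=129413217791 · T[19,12]:12*1256328866+8391004908=23466951300 · T[19,13]:13*125854638+1256328866=2892439160 · T[19,14]:14*8408778+125854638=243577530 · T[19,15]:15*367200+8408778=13916778 · T[19,16]:16*9996+367200=527136 · T[19,17]:17*153+9996=12597 · T[19,18]:18*1+153=171 · T[19,19]:19*0+1=1
[20] T[20,1]:1*1+0=1 · T[20,2]:2*262143+1=524287 · T[20,3]:3*193448101+262143=580606446 · T[20,4]:4*11259666950+193448101=45232115901 · T[20,5]:5*147589284710+11259666950=749206090500 · T[20,6]:6*693081601779+147589284710=4306078895384 · T[20,7]:7*1492924634839+693081601779=11143554045652 · T[20,8]:8*1709751003480+1492924634839=15170932662679 · T[20,9]:9*1144614626805+1709751003480=12011282644725 · T[20,10]:10*477297033785+1144614626805=5917584964655 · T[20,11]:11*129413217791+477297033785=1900842429486 · T[20,12]:12*23466951300+129413217791=411016633391 · T[20,13]:13*2892439160+23466951300=61068660380 · T[20,14]:14*243577530+2892439160=6302524580 · T[20,15]:15*13916778+243577530=452329200 · T[20,16]:16*527136+13916778=22350954 · T[20,17]:17*12597+527136=741285 · T[20,18]:18*171+12597=15675 · T[20,19]:19*1+171=190 · T[20,20]:20*0+1=1
B_20 = ΣS(20,k) = 1+524287+580606446+45232115901+749206090500+4306078895384+11143554045652+15170932662679+12011282644725+5917584964655+1900842429486+411016633391+61068660380+6302524580+452329200+22350954+741285+15675+190+1 = 51724158235372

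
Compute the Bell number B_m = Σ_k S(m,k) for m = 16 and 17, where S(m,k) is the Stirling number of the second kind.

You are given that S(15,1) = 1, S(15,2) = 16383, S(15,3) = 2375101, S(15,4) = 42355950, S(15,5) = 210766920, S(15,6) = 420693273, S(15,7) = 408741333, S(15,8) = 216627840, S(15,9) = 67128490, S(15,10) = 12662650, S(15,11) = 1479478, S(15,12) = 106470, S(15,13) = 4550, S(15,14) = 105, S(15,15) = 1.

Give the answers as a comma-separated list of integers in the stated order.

10480142147, 82864869804

r16: T_16,1=1×1+0=1; T_16,2=2×16383+1=32767; T_16,3=3×2375101+16383=7141686; T_16,4=4×42355950+2375101=171798901; T_16,5=5×210766920+42355950=1096190550; T_16,6=6×420693273+210766920=2734926558; T_16,7=7×408741333+420693273=3281882604; T_16,8=8×216627840+408741333=2141764053; T_16,9=9×67128490+216627840=820784250; T_16,10=10×12662650+67128490=193754990; T_16,11=11×1479478+12662650=28936908; T_16,12=12×106470+1479478=2757118; T_16,13=13×4550+106470=165620; T_16,14=14×105+4550=6020; T_16,15=15×1+105=120; T_16,16=16×0+1=1
r17: T_17,1=1×1+0=1; T_17,2=2×32767+1=65535; T_17,3=3×7141686+32767=21457825; T_17,4=4×171798901+7141686=694337290; T_17,5=5×1096190550+171798901=5652751651; T_17,6=6×2734926558+1096190550=17505749898; T_17,7=7×3281882604+2734926558=25708104786; T_17,8=8×2141764053+3281882604=20415995028; T_17,9=9×820784250+2141764053=9528822303; T_17,10=10×193754990+820784250=2758334150; T_17,11=11×28936908+193754990=512060978; T_17,12=12×2757118+28936908=62022324; T_17,13=13×165620+2757118=4910178; T_17,14=14×6020+165620=249900; T_17,15=15×120+6020=7820; T_17,16=16×1+120=136; T_17,17=17×0+1=1
B_16 = ΣS(16,k) = 1+32767+7141686+171798901+1096190550+2734926558+3281882604+2141764053+820784250+193754990+28936908+2757118+165620+6020+120+1 = 10480142147
B_17 = ΣS(17,k) = 1+65535+21457825+694337290+5652751651+17505749898+25708104786+20415995028+9528822303+2758334150+512060978+62022324+4910178+249900+7820+136+1 = 82864869804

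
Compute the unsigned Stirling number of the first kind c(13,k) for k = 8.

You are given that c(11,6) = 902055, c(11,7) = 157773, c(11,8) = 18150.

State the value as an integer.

6926634

r12: T_12,7=11×157773+902055=2637558; T_12,8=11×18150+157773=357423
r13: T_13,8=12×357423+2637558=6926634
Read c(13,8) = 6926634.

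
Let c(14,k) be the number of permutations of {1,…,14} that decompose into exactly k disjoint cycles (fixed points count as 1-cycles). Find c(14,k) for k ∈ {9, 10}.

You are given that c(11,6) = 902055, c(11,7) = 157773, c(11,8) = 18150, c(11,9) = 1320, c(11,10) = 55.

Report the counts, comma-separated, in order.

r12: T_12,7=11×157773+902055=2637558; T_12,8=11×18150+157773=357423; T_12,9=11×1320+18150=32670; T_12,10=11×55+1320=1925
r13: T_13,8=12×357423+2637558=6926634; T_13,9=12×32670+357423=749463; T_13,10=12×1925+32670=55770
r14: T_14,9=13×749463+6926634=16669653; T_14,10=13×55770+749463=1474473
Read c(14,9) = 16669653, c(14,10) = 1474473.

16669653, 1474473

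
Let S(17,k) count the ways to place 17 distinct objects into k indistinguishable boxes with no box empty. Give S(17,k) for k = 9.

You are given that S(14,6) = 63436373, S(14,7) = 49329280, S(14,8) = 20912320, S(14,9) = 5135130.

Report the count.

row 15: T[15][7]=7·49329280+63436373=408741333  T[15][8]=8·20912320+49329280=216627840  T[15][9]=9·5135130+20912320=67128490
row 16: T[16][8]=8·216627840+408741333=2141764053  T[16][9]=9·67128490+216627840=820784250
row 17: T[17][9]=9·820784250+2141764053=9528822303
Read S(17,9) = 9528822303.

9528822303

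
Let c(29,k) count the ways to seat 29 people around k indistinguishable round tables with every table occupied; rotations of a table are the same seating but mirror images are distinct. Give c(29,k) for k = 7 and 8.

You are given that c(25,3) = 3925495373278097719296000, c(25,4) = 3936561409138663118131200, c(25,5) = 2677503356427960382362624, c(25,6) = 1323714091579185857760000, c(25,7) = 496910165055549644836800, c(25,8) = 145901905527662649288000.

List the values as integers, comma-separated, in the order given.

354237722035840197377888292864, 114481515057741551880042390144

i=26: T(26,4)=3925495373278097719296000+25·3936561409138663118131200=102339530601744675672576000 | T(26,5)=3936561409138663118131200+25·2677503356427960382362624=70874145319837672677196800 | T(26,6)=2677503356427960382362624+25·1323714091579185857760000=35770355645907606826362624 | T(26,7)=1323714091579185857760000+25·496910165055549644836800=13746468217967926978680000 | T(26,8)=496910165055549644836800+25·145901905527662649288000=4144457803247115877036800
i=27: T(27,5)=102339530601744675672576000+26·70874145319837672677196800=1945067308917524165279692800 | T(27,6)=70874145319837672677196800+26·35770355645907606826362624=1000903392113435450162625024 | T(27,7)=35770355645907606826362624+26·13746468217967926978680000=393178529313073708272042624 | T(27,8)=13746468217967926978680000+26·4144457803247115877036800=121502371102392939781636800
i=28: T(28,6)=1945067308917524165279692800+27·1000903392113435450162625024=28969458895980281319670568448 | T(28,7)=1000903392113435450162625024+27·393178529313073708272042624=11616723683566425573507775872 | T(28,8)=393178529313073708272042624+27·121502371102392939781636800=3673742549077683082376236224
i=29: T(29,7)=28969458895980281319670568448+28·11616723683566425573507775872=354237722035840197377888292864 | T(29,8)=11616723683566425573507775872+28·3673742549077683082376236224=114481515057741551880042390144
Read c(29,7) = 354237722035840197377888292864, c(29,8) = 114481515057741551880042390144.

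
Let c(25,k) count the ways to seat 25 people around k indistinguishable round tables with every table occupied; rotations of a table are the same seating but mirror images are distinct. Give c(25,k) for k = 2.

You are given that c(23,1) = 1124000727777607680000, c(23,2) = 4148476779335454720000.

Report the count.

i=24: T(24,1)=0+23·1124000727777607680000=25852016738884976640000 | T(24,2)=1124000727777607680000+23·4148476779335454720000=96538966652493066240000
i=25: T(25,2)=25852016738884976640000+24·96538966652493066240000=2342787216398718566400000
Read c(25,2) = 2342787216398718566400000.

2342787216398718566400000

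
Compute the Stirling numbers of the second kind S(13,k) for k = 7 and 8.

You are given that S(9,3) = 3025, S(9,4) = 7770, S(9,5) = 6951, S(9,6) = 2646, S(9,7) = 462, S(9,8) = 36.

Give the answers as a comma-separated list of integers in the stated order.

5715424, 1899612

@10  (10,4):7770·4+3025→34105, (10,5):6951·5+7770→42525, (10,6):2646·6+6951→22827, (10,7):462·7+2646→5880, (10,8):36·8+462→750
@11  (11,5):42525·5+34105→246730, (11,6):22827·6+42525→179487, (11,7):5880·7+22827→63987, (11,8):750·8+5880→11880
@12  (12,6):179487·6+246730→1323652, (12,7):63987·7+179487→627396, (12,8):11880·8+63987→159027
@13  (13,7):627396·7+1323652→5715424, (13,8):159027·8+627396→1899612
Read S(13,7) = 5715424, S(13,8) = 1899612.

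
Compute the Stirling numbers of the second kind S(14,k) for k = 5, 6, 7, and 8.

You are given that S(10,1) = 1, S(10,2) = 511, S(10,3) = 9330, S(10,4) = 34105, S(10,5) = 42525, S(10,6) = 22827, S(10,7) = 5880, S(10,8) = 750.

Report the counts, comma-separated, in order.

r11: T_11,2=2×511+1=1023; T_11,3=3×9330+511=28501; T_11,4=4×34105+9330=145750; T_11,5=5×42525+34105=246730; T_11,6=6×22827+42525=179487; T_11,7=7×5880+22827=63987; T_11,8=8×750+5880=11880
r12: T_12,3=3×28501+1023=86526; T_12,4=4×145750+28501=611501; T_12,5=5×246730+145750=1379400; T_12,6=6×179487+246730=1323652; T_12,7=7×63987+179487=627396; T_12,8=8×11880+63987=159027
r13: T_13,4=4×611501+86526=2532530; T_13,5=5×1379400+611501=7508501; T_13,6=6×1323652+1379400=9321312; T_13,7=7×627396+1323652=5715424; T_13,8=8×159027+627396=1899612
r14: T_14,5=5×7508501+2532530=40075035; T_14,6=6×9321312+7508501=63436373; T_14,7=7×5715424+9321312=49329280; T_14,8=8×1899612+5715424=20912320
Read S(14,5) = 40075035, S(14,6) = 63436373, S(14,7) = 49329280, S(14,8) = 20912320.

40075035, 63436373, 49329280, 20912320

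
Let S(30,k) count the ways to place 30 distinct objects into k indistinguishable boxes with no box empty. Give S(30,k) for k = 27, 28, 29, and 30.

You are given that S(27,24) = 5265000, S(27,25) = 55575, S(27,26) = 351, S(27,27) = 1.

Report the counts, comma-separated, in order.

10359090, 86275, 435, 1

[28] T[28,25]:25*55575+5265000=6654375 · T[28,26]:26*351+55575=64701 · T[28,27]:27*1+351=378 · T[28,28]:28*0+1=1
[29] T[29,26]:26*64701+6654375=8336601 · T[29,27]:27*378+64701=74907 · T[29,28]:28*1+378=406 · T[29,29]:29*0+1=1
[30] T[30,27]:27*74907+8336601=10359090 · T[30,28]:28*406+74907=86275 · T[30,29]:29*1+406=435 · T[30,30]:30*0+1=1
Read S(30,27) = 10359090, S(30,28) = 86275, S(30,29) = 435, S(30,30) = 1.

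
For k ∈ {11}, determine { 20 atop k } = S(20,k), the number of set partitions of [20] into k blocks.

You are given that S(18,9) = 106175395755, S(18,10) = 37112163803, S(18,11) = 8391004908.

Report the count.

@19  (19,10):37112163803·10+106175395755→477297033785, (19,11):8391004908·11+37112163803→129413217791
@20  (20,11):129413217791·11+477297033785→1900842429486
Read S(20,11) = 1900842429486.

1900842429486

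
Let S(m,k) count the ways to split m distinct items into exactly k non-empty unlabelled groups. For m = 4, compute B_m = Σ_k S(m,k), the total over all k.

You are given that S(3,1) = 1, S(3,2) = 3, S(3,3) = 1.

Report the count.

@4  (4,1):1·1+0→1, (4,2):3·2+1→7, (4,3):1·3+3→6, (4,4):0·4+1→1
B_4 = ΣS(4,k) = 1+7+6+1 = 15

15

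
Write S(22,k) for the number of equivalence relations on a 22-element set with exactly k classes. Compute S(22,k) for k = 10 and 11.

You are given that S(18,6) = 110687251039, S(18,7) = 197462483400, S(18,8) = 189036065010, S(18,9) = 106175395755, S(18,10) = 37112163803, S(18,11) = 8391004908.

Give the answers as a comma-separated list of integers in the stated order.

835143799377954, 366282500870286

[19] T[19,7]:7*197462483400+110687251039=1492924634839 · T[19,8]:8*189036065010+197462483400=1709751003480 · T[19,9]:9*106175395755+189036065010=1144614626805 · T[19,10]:10*37112163803+106175395755=477297033785 · T[19,11]:11*8391004908+37112163803=129413217791
[20] T[20,8]:8*1709751003480+1492924634839=15170932662679 · T[20,9]:9*1144614626805+1709751003480=12011282644725 · T[20,10]:10*477297033785+1144614626805=5917584964655 · T[20,11]:11*129413217791+477297033785=1900842429486
[21] T[21,9]:9*12011282644725+15170932662679=123272476465204 · T[21,10]:10*5917584964655+12011282644725=71187132291275 · T[21,11]:11*1900842429486+5917584964655=26826851689001
[22] T[22,10]:10*71187132291275+123272476465204=835143799377954 · T[22,11]:11*26826851689001+71187132291275=366282500870286
Read S(22,10) = 835143799377954, S(22,11) = 366282500870286.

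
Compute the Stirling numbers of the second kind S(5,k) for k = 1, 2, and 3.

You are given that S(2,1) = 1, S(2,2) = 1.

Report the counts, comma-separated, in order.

i=3: T(3,1)=0+1·1=1 | T(3,2)=1+2·1=3 | T(3,3)=1+3·0=1
i=4: T(4,1)=0+1·1=1 | T(4,2)=1+2·3=7 | T(4,3)=3+3·1=6
i=5: T(5,1)=0+1·1=1 | T(5,2)=1+2·7=15 | T(5,3)=7+3·6=25
Read S(5,1) = 1, S(5,2) = 15, S(5,3) = 25.

1, 15, 25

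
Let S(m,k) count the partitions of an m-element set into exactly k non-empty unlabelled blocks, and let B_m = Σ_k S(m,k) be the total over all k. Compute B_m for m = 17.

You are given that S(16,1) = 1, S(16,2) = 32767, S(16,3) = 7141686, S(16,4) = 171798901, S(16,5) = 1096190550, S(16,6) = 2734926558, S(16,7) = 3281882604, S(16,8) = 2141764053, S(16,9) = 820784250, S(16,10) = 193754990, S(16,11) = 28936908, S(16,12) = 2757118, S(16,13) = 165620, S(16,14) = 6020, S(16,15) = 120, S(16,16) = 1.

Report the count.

82864869804

i=17: T(17,1)=0+1·1=1 | T(17,2)=1+2·32767=65535 | T(17,3)=32767+3·7141686=21457825 | T(17,4)=7141686+4·171798901=694337290 | T(17,5)=171798901+5·1096190550=5652751651 | T(17,6)=1096190550+6·2734926558=17505749898 | T(17,7)=2734926558+7·3281882604=25708104786 | T(17,8)=3281882604+8·2141764053=20415995028 | T(17,9)=2141764053+9·820784250=9528822303 | T(17,10)=820784250+10·193754990=2758334150 | T(17,11)=193754990+11·28936908=512060978 | T(17,12)=28936908+12·2757118=62022324 | T(17,13)=2757118+13·165620=4910178 | T(17,14)=165620+14·6020=249900 | T(17,15)=6020+15·120=7820 | T(17,16)=120+16·1=136 | T(17,17)=1+17·0=1
B_17 = ΣS(17,k) = 1+65535+21457825+694337290+5652751651+17505749898+25708104786+20415995028+9528822303+2758334150+512060978+62022324+4910178+249900+7820+136+1 = 82864869804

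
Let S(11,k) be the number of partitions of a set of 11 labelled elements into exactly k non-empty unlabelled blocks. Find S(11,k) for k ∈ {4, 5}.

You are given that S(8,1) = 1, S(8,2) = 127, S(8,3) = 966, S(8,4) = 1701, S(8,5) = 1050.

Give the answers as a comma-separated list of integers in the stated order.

145750, 246730

i=9: T(9,2)=1+2·127=255 | T(9,3)=127+3·966=3025 | T(9,4)=966+4·1701=7770 | T(9,5)=1701+5·1050=6951
i=10: T(10,3)=255+3·3025=9330 | T(10,4)=3025+4·7770=34105 | T(10,5)=7770+5·6951=42525
i=11: T(11,4)=9330+4·34105=145750 | T(11,5)=34105+5·42525=246730
Read S(11,4) = 145750, S(11,5) = 246730.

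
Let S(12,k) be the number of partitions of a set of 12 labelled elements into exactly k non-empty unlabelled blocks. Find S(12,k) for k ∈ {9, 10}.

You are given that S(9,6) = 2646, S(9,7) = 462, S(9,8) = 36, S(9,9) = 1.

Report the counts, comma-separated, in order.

i=10: T(10,7)=2646+7·462=5880 | T(10,8)=462+8·36=750 | T(10,9)=36+9·1=45 | T(10,10)=1+10·0=1
i=11: T(11,8)=5880+8·750=11880 | T(11,9)=750+9·45=1155 | T(11,10)=45+10·1=55
i=12: T(12,9)=11880+9·1155=22275 | T(12,10)=1155+10·55=1705
Read S(12,9) = 22275, S(12,10) = 1705.

22275, 1705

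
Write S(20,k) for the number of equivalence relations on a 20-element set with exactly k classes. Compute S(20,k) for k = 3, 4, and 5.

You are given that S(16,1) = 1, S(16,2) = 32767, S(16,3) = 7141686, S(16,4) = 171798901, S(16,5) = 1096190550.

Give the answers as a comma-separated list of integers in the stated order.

580606446, 45232115901, 749206090500

[17] T[17,1]:1*1+0=1 · T[17,2]:2*32767+1=65535 · T[17,3]:3*7141686+32767=21457825 · T[17,4]:4*171798901+7141686=694337290 · T[17,5]:5*1096190550+171798901=5652751651
[18] T[18,1]:1*1+0=1 · T[18,2]:2*65535+1=131071 · T[18,3]:3*21457825+65535=64439010 · T[18,4]:4*694337290+21457825=2798806985 · T[18,5]:5*5652751651+694337290=28958095545
[19] T[19,2]:2*131071+1=262143 · T[19,3]:3*64439010+131071=193448101 · T[19,4]:4*2798806985+64439010=11259666950 · T[19,5]:5*28958095545+2798806985=147589284710
[20] T[20,3]:3*193448101+262143=580606446 · T[20,4]:4*11259666950+193448101=45232115901 · T[20,5]:5*147589284710+11259666950=749206090500
Read S(20,3) = 580606446, S(20,4) = 45232115901, S(20,5) = 749206090500.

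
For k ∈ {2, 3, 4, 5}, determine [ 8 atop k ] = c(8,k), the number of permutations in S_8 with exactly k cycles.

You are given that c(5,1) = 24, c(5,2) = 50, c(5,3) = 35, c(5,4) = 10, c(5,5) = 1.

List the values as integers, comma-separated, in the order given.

13068, 13132, 6769, 1960

row 6: T[6][1]=5·24+0=120  T[6][2]=5·50+24=274  T[6][3]=5·35+50=225  T[6][4]=5·10+35=85  T[6][5]=5·1+10=15
row 7: T[7][1]=6·120+0=720  T[7][2]=6·274+120=1764  T[7][3]=6·225+274=1624  T[7][4]=6·85+225=735  T[7][5]=6·15+85=175
row 8: T[8][2]=7·1764+720=13068  T[8][3]=7·1624+1764=13132  T[8][4]=7·735+1624=6769  T[8][5]=7·175+735=1960
Read c(8,2) = 13068, c(8,3) = 13132, c(8,4) = 6769, c(8,5) = 1960.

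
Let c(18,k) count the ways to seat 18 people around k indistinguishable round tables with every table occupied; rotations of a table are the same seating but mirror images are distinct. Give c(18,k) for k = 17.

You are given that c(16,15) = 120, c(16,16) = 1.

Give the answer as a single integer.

r17: T_17,16=16×1+120=136; T_17,17=16×0+1=1
r18: T_18,17=17×1+136=153
Read c(18,17) = 153.

153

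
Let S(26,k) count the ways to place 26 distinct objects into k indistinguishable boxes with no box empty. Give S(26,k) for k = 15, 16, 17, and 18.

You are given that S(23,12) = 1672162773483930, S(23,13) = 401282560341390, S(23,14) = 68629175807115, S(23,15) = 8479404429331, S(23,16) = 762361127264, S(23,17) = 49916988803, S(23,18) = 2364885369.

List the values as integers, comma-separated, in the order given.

i=24: T(24,13)=1672162773483930+13·401282560341390=6888836057922000 | T(24,14)=401282560341390+14·68629175807115=1362091021641000 | T(24,15)=68629175807115+15·8479404429331=195820242247080 | T(24,16)=8479404429331+16·762361127264=20677182465555 | T(24,17)=762361127264+17·49916988803=1610949936915 | T(24,18)=49916988803+18·2364885369=92484925445
i=25: T(25,14)=6888836057922000+14·1362091021641000=25958110360896000 | T(25,15)=1362091021641000+15·195820242247080=4299394655347200 | T(25,16)=195820242247080+16·20677182465555=526655161695960 | T(25,17)=20677182465555+17·1610949936915=48063331393110 | T(25,18)=1610949936915+18·92484925445=3275678594925
i=26: T(26,15)=25958110360896000+15·4299394655347200=90449030191104000 | T(26,16)=4299394655347200+16·526655161695960=12725877242482560 | T(26,17)=526655161695960+17·48063331393110=1343731795378830 | T(26,18)=48063331393110+18·3275678594925=107025546101760
Read S(26,15) = 90449030191104000, S(26,16) = 12725877242482560, S(26,17) = 1343731795378830, S(26,18) = 107025546101760.

90449030191104000, 12725877242482560, 1343731795378830, 107025546101760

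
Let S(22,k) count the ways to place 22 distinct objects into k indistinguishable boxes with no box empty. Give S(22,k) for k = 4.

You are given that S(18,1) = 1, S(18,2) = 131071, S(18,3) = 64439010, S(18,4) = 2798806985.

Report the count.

727778623825

row 19: T[19][1]=1·1+0=1  T[19][2]=2·131071+1=262143  T[19][3]=3·64439010+131071=193448101  T[19][4]=4·2798806985+64439010=11259666950
row 20: T[20][2]=2·262143+1=524287  T[20][3]=3·193448101+262143=580606446  T[20][4]=4·11259666950+193448101=45232115901
row 21: T[21][3]=3·580606446+524287=1742343625  T[21][4]=4·45232115901+580606446=181509070050
row 22: T[22][4]=4·181509070050+1742343625=727778623825
Read S(22,4) = 727778623825.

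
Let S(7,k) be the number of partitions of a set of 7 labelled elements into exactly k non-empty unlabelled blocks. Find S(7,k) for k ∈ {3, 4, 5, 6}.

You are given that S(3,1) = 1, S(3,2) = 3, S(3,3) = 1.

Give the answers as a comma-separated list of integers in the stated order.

301, 350, 140, 21

i=4: T(4,1)=0+1·1=1 | T(4,2)=1+2·3=7 | T(4,3)=3+3·1=6 | T(4,4)=1+4·0=1
i=5: T(5,1)=0+1·1=1 | T(5,2)=1+2·7=15 | T(5,3)=7+3·6=25 | T(5,4)=6+4·1=10 | T(5,5)=1+5·0=1
i=6: T(6,2)=1+2·15=31 | T(6,3)=15+3·25=90 | T(6,4)=25+4·10=65 | T(6,5)=10+5·1=15 | T(6,6)=1+6·0=1
i=7: T(7,3)=31+3·90=301 | T(7,4)=90+4·65=350 | T(7,5)=65+5·15=140 | T(7,6)=15+6·1=21
Read S(7,3) = 301, S(7,4) = 350, S(7,5) = 140, S(7,6) = 21.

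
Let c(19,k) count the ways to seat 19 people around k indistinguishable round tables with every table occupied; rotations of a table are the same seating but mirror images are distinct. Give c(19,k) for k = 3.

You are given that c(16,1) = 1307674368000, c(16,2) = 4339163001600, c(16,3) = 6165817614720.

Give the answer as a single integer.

34012249593822720

row 17: T[17][1]=16·1307674368000+0=20922789888000  T[17][2]=16·4339163001600+1307674368000=70734282393600  T[17][3]=16·6165817614720+4339163001600=102992244837120
row 18: T[18][2]=17·70734282393600+20922789888000=1223405590579200  T[18][3]=17·102992244837120+70734282393600=1821602444624640
row 19: T[19][3]=18·1821602444624640+1223405590579200=34012249593822720
Read c(19,3) = 34012249593822720.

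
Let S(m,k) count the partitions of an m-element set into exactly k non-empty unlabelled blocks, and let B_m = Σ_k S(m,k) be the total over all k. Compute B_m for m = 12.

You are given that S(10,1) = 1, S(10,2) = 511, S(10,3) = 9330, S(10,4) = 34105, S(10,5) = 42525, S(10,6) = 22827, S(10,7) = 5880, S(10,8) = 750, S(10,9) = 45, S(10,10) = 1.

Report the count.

4213597

r11: T_11,1=1×1+0=1; T_11,2=2×511+1=1023; T_11,3=3×9330+511=28501; T_11,4=4×34105+9330=145750; T_11,5=5×42525+34105=246730; T_11,6=6×22827+42525=179487; T_11,7=7×5880+22827=63987; T_11,8=8×750+5880=11880; T_11,9=9×45+750=1155; T_11,10=10×1+45=55; T_11,11=11×0+1=1
r12: T_12,1=1×1+0=1; T_12,2=2×1023+1=2047; T_12,3=3×28501+1023=86526; T_12,4=4×145750+28501=611501; T_12,5=5×246730+145750=1379400; T_12,6=6×179487+246730=1323652; T_12,7=7×63987+179487=627396; T_12,8=8×11880+63987=159027; T_12,9=9×1155+11880=22275; T_12,10=10×55+1155=1705; T_12,11=11×1+55=66; T_12,12=12×0+1=1
B_12 = ΣS(12,k) = 1+2047+86526+611501+1379400+1323652+627396+159027+22275+1705+66+1 = 4213597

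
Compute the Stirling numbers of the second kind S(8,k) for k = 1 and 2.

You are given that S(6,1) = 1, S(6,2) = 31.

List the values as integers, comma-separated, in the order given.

i=7: T(7,1)=0+1·1=1 | T(7,2)=1+2·31=63
i=8: T(8,1)=0+1·1=1 | T(8,2)=1+2·63=127
Read S(8,1) = 1, S(8,2) = 127.

1, 127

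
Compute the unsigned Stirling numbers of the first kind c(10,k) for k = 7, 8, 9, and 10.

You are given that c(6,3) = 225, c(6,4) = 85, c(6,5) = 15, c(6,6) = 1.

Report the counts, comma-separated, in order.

9450, 870, 45, 1

i=7: T(7,4)=225+6·85=735 | T(7,5)=85+6·15=175 | T(7,6)=15+6·1=21 | T(7,7)=1+6·0=1
i=8: T(8,5)=735+7·175=1960 | T(8,6)=175+7·21=322 | T(8,7)=21+7·1=28 | T(8,8)=1+7·0=1
i=9: T(9,6)=1960+8·322=4536 | T(9,7)=322+8·28=546 | T(9,8)=28+8·1=36 | T(9,9)=1+8·0=1
i=10: T(10,7)=4536+9·546=9450 | T(10,8)=546+9·36=870 | T(10,9)=36+9·1=45 | T(10,10)=1+9·0=1
Read c(10,7) = 9450, c(10,8) = 870, c(10,9) = 45, c(10,10) = 1.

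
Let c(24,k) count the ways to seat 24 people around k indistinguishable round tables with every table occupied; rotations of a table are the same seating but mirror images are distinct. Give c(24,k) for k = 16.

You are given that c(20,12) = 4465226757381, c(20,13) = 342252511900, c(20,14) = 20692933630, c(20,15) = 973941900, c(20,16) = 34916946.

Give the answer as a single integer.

137272511800831

r21: T_21,13=20×342252511900+4465226757381=11310276995381; T_21,14=20×20692933630+342252511900=756111184500; T_21,15=20×973941900+20692933630=40171771630; T_21,16=20×34916946+973941900=1672280820
r22: T_22,14=21×756111184500+11310276995381=27188611869881; T_22,15=21×40171771630+756111184500=1599718388730; T_22,16=21×1672280820+40171771630=75289668850
r23: T_23,15=22×1599718388730+27188611869881=62382416421941; T_23,16=22×75289668850+1599718388730=3256091103430
r24: T_24,16=23×3256091103430+62382416421941=137272511800831
Read c(24,16) = 137272511800831.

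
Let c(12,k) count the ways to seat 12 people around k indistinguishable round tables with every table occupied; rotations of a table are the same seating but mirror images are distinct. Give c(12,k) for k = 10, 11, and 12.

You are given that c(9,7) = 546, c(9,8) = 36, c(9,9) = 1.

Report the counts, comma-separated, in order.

[10] T[10,8]:9*36+546=870 · T[10,9]:9*1+36=45 · T[10,10]:9*0+1=1
[11] T[11,9]:10*45+870=1320 · T[11,10]:10*1+45=55 · T[11,11]:10*0+1=1
[12] T[12,10]:11*55+1320=1925 · T[12,11]:11*1+55=66 · T[12,12]:11*0+1=1
Read c(12,10) = 1925, c(12,11) = 66, c(12,12) = 1.

1925, 66, 1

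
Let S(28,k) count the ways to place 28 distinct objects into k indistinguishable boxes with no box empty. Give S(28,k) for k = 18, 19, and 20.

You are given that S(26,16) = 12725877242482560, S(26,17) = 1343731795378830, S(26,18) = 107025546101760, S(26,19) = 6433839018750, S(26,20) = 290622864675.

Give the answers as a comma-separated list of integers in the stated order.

@27  (27,17):1343731795378830·17+12725877242482560→35569317763922670, (27,18):107025546101760·18+1343731795378830→3270191625210510, (27,19):6433839018750·19+107025546101760→229268487458010, (27,20):290622864675·20+6433839018750→12246296312250
@28  (28,18):3270191625210510·18+35569317763922670→94432767017711850, (28,19):229268487458010·19+3270191625210510→7626292886912700, (28,20):12246296312250·20+229268487458010→474194413703010
Read S(28,18) = 94432767017711850, S(28,19) = 7626292886912700, S(28,20) = 474194413703010.

94432767017711850, 7626292886912700, 474194413703010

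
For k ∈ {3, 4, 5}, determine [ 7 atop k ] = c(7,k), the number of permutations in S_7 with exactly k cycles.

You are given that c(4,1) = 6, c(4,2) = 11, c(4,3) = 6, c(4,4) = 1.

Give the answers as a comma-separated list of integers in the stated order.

1624, 735, 175

row 5: T[5][1]=4·6+0=24  T[5][2]=4·11+6=50  T[5][3]=4·6+11=35  T[5][4]=4·1+6=10  T[5][5]=4·0+1=1
row 6: T[6][2]=5·50+24=274  T[6][3]=5·35+50=225  T[6][4]=5·10+35=85  T[6][5]=5·1+10=15
row 7: T[7][3]=6·225+274=1624  T[7][4]=6·85+225=735  T[7][5]=6·15+85=175
Read c(7,3) = 1624, c(7,4) = 735, c(7,5) = 175.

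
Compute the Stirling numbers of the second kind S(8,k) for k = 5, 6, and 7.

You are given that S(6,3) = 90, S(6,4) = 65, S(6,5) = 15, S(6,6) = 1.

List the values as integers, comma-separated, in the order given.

1050, 266, 28

i=7: T(7,4)=90+4·65=350 | T(7,5)=65+5·15=140 | T(7,6)=15+6·1=21 | T(7,7)=1+7·0=1
i=8: T(8,5)=350+5·140=1050 | T(8,6)=140+6·21=266 | T(8,7)=21+7·1=28
Read S(8,5) = 1050, S(8,6) = 266, S(8,7) = 28.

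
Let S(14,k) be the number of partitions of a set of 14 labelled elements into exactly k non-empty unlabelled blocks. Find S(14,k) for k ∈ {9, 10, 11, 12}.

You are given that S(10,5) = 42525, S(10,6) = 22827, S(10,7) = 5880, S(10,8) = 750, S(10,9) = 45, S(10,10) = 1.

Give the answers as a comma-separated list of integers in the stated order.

row 11: T[11][6]=6·22827+42525=179487  T[11][7]=7·5880+22827=63987  T[11][8]=8·750+5880=11880  T[11][9]=9·45+750=1155  T[11][10]=10·1+45=55  T[11][11]=11·0+1=1
row 12: T[12][7]=7·63987+179487=627396  T[12][8]=8·11880+63987=159027  T[12][9]=9·1155+11880=22275  T[12][10]=10·55+1155=1705  T[12][11]=11·1+55=66  T[12][12]=12·0+1=1
row 13: T[13][8]=8·159027+627396=1899612  T[13][9]=9·22275+159027=359502  T[13][10]=10·1705+22275=39325  T[13][11]=11·66+1705=2431  T[13][12]=12·1+66=78
row 14: T[14][9]=9·359502+1899612=5135130  T[14][10]=10·39325+359502=752752  T[14][11]=11·2431+39325=66066  T[14][12]=12·78+2431=3367
Read S(14,9) = 5135130, S(14,10) = 752752, S(14,11) = 66066, S(14,12) = 3367.

5135130, 752752, 66066, 3367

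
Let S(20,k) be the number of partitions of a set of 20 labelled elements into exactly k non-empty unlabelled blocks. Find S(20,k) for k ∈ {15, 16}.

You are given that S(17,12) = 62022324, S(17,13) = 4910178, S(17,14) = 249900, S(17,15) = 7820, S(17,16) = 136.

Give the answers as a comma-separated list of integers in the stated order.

452329200, 22350954

[18] T[18,13]:13*4910178+62022324=125854638 · T[18,14]:14*249900+4910178=8408778 · T[18,15]:15*7820+249900=367200 · T[18,16]:16*136+7820=9996
[19] T[19,14]:14*8408778+125854638=243577530 · T[19,15]:15*367200+8408778=13916778 · T[19,16]:16*9996+367200=527136
[20] T[20,15]:15*13916778+243577530=452329200 · T[20,16]:16*527136+13916778=22350954
Read S(20,15) = 452329200, S(20,16) = 22350954.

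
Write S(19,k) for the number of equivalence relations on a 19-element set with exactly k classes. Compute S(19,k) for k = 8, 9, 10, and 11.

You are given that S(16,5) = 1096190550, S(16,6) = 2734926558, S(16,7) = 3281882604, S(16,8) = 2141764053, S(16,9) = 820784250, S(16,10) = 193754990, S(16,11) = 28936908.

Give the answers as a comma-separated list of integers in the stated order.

i=17: T(17,6)=1096190550+6·2734926558=17505749898 | T(17,7)=2734926558+7·3281882604=25708104786 | T(17,8)=3281882604+8·2141764053=20415995028 | T(17,9)=2141764053+9·820784250=9528822303 | T(17,10)=820784250+10·193754990=2758334150 | T(17,11)=193754990+11·28936908=512060978
i=18: T(18,7)=17505749898+7·25708104786=197462483400 | T(18,8)=25708104786+8·20415995028=189036065010 | T(18,9)=20415995028+9·9528822303=106175395755 | T(18,10)=9528822303+10·2758334150=37112163803 | T(18,11)=2758334150+11·512060978=8391004908
i=19: T(19,8)=197462483400+8·189036065010=1709751003480 | T(19,9)=189036065010+9·106175395755=1144614626805 | T(19,10)=106175395755+10·37112163803=477297033785 | T(19,11)=37112163803+11·8391004908=129413217791
Read S(19,8) = 1709751003480, S(19,9) = 1144614626805, S(19,10) = 477297033785, S(19,11) = 129413217791.

1709751003480, 1144614626805, 477297033785, 129413217791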